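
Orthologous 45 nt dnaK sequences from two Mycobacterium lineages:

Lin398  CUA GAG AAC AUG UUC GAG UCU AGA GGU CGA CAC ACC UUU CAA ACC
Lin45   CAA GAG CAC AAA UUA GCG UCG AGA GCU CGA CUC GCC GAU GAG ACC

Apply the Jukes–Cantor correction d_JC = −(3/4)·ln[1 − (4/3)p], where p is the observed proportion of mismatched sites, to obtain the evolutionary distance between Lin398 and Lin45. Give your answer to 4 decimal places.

0.4019

Differing sites — 2:U/A; 7:A/C; 11:U/A; 12:G/A; 15:C/A; 17:A/C; 21:U/G; 26:G/C; 32:A/U; 34:A/G; 37:U/G; 38:U/A; 40:C/G; 42:A/G.
p = 14/45 = 0.311111.
d = −0.75 · ln(1 − (4/3)·0.311111) = −0.75 · ln(0.585185) = −0.75 · (-0.535827) = 0.4019.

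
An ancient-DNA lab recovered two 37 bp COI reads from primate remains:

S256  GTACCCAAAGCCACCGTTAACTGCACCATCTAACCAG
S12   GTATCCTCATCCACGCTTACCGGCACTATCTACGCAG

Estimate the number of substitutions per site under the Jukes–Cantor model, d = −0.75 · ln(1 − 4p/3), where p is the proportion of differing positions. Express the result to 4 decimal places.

0.3786

Differing sites — 4:C/T; 7:A/T; 8:A/C; 10:G/T; 15:C/G; 16:G/C; 20:A/C; 22:T/G; 27:C/T; 33:A/C; 34:C/G.
p = 11/37 = 0.297297.
d = −0.75 · ln(1 − (4/3)·0.297297) = −0.75 · ln(0.603604) = −0.75 · (-0.504837) = 0.3786.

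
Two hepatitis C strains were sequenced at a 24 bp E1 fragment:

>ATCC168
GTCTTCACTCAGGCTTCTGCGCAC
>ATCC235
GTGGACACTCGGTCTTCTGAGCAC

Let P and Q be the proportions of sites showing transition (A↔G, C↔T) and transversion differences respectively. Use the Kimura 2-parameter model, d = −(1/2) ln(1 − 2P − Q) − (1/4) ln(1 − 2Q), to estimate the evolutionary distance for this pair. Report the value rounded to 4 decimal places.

0.3072

Mismatches occur at site 3 (C↔G, transversion), site 4 (T↔G, transversion), site 5 (T↔A, transversion), site 11 (A↔G, transition), site 13 (G↔T, transversion), site 20 (C↔A, transversion).
Of the 6 differences, 1 transition and 5 transversions over 24 sites: P = 1/24 = 0.041667, Q = 5/24 = 0.208333.
d = −0.5·ln(0.708333) − 0.25·ln(0.583334) = −0.5·(-0.344841) − 0.25·(-0.538995) = 0.3072.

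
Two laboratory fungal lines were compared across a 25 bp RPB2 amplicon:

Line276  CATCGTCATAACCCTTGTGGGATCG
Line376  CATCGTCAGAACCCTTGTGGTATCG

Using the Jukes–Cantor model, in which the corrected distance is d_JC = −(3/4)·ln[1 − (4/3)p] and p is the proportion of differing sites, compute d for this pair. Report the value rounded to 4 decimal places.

Differing sites — 9:T/G; 21:G/T.
p = 2/25 = 0.080000.
d = −0.75 · ln(1 − (4/3)·0.080000) = −0.75 · ln(0.893333) = −0.75 · (-0.112796) = 0.0846.

0.0846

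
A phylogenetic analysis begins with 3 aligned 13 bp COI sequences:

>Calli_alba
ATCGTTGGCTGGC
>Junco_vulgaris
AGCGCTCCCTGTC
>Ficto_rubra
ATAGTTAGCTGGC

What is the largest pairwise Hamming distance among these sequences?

Pairwise Hamming distances:
  Calli_alba vs Junco_vulgaris: 5
  Calli_alba vs Ficto_rubra: 2
  Junco_vulgaris vs Ficto_rubra: 6
The largest is 6, between Junco_vulgaris and Ficto_rubra.

6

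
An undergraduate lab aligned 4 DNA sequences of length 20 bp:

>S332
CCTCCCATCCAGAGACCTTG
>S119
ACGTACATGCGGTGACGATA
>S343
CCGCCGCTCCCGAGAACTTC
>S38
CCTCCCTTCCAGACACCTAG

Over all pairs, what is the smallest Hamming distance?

3

Pairwise Hamming distances:
  S332 vs S119: 10
  S332 vs S343: 6
  S332 vs S38: 3
  S119 vs S343: 12
  S119 vs S38: 13
  S343 vs S38: 8
The smallest is 3, between S332 and S38.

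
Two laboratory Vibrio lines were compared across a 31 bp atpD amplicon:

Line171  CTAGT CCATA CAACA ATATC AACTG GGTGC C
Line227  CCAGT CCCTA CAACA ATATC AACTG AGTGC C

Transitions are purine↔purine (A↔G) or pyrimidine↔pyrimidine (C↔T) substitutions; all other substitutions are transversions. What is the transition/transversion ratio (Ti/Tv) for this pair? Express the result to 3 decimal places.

2.000

Mismatches occur at site 2 (T→C, transition), site 8 (A→C, transversion), site 26 (G→A, transition).
Of the 3 differences, 2 transitions and 1 transversion, so Ti/Tv = 2/1 = 2.000.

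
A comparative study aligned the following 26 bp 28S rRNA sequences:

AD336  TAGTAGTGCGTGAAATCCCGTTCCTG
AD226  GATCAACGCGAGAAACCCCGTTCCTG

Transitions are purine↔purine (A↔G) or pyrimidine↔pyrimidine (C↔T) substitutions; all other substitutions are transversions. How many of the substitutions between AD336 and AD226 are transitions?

4

The sequences differ at positions 1 (T/G, transversion), 3 (G/T, transversion), 4 (T/C, transition), 6 (G/A, transition), 7 (T/C, transition), 11 (T/A, transversion), 16 (T/C, transition).
Of the 7 differences, 4 transitions and 3 transversions, so the answer is 4.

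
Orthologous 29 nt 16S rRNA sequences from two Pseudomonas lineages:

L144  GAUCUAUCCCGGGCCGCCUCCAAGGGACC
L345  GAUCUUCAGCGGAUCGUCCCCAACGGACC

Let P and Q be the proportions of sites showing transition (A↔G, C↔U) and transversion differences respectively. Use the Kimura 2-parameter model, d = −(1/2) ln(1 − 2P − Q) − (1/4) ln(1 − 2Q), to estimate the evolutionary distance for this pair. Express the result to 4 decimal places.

0.4103

The sequences differ at positions 6 (A/U, transversion), 7 (U/C, transition), 8 (C/A, transversion), 9 (C/G, transversion), 13 (G/A, transition), 14 (C/U, transition), 17 (C/U, transition), 19 (U/C, transition), 24 (G/C, transversion).
Of the 9 differences, 5 transitions and 4 transversions over 29 sites: P = 5/29 = 0.172414, Q = 4/29 = 0.137931.
d = −0.5·ln(0.517241) − 0.25·ln(0.724138) = −0.5·(-0.659246) − 0.25·(-0.322773) = 0.4103.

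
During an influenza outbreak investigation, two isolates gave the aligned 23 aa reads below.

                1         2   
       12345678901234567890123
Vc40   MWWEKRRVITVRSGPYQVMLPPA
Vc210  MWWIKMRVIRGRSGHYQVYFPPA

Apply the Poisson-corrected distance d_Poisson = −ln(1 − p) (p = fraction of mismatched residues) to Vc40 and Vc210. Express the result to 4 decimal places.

0.3629

Mismatches occur at site 4 (E↔I), site 6 (R↔M), site 10 (T↔R), site 11 (V↔G), site 15 (P↔H), site 19 (M↔Y), site 20 (L↔F).
p = 7/23 = 0.304348.
d = −ln(1 − 0.304348) = −ln(0.695652) = 0.3629.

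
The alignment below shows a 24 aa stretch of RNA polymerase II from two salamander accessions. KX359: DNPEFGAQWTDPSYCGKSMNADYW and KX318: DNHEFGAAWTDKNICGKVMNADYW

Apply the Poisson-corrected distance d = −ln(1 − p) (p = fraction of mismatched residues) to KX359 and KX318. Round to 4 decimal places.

0.2877

Differing sites — 3:P/H; 8:Q/A; 12:P/K; 13:S/N; 14:Y/I; 18:S/V.
p = 6/24 = 0.250000.
d = −ln(1 − 0.250000) = −ln(0.750000) = 0.2877.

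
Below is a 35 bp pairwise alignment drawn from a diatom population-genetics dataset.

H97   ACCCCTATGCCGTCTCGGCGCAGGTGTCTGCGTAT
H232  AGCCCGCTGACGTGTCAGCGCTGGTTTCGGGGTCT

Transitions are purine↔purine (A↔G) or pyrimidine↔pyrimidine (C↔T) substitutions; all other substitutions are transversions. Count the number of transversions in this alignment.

Differing sites — 2:C/G (Tv); 6:T/G (Tv); 7:A/C (Tv); 10:C/A (Tv); 14:C/G (Tv); 17:G/A (Ti); 22:A/T (Tv); 26:G/T (Tv); 29:T/G (Tv); 31:C/G (Tv); 34:A/C (Tv).
Of the 11 differences, 1 transition and 10 transversions, so the answer is 10.

10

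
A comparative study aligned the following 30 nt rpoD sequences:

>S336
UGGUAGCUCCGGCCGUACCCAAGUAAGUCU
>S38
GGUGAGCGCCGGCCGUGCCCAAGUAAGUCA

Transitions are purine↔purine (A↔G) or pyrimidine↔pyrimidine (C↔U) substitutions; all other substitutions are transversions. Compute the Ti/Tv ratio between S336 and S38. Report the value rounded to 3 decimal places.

0.200

Differing sites — 1:U/G (Tv); 3:G/U (Tv); 4:U/G (Tv); 8:U/G (Tv); 17:A/G (Ti); 30:U/A (Tv).
Of the 6 differences, 1 transition and 5 transversions, so Ti/Tv = 1/5 = 0.200.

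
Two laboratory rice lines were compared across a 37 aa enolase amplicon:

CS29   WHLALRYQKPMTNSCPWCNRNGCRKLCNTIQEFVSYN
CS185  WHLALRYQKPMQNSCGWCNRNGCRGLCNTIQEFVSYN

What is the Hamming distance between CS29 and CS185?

3

The sequences differ at positions 12 (T/Q), 16 (P/G), 25 (K/G).
That gives 3 mismatches out of 37 aligned sites, so the Hamming distance is 3.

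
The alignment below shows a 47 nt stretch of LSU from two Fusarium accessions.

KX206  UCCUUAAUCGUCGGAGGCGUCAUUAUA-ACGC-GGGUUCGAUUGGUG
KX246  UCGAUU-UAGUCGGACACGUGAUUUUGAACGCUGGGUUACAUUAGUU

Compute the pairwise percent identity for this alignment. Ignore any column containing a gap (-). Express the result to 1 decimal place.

Excluding the 3 gap columns leaves 44 comparable sites.
Mismatches occur at site 3 (C→G), site 4 (U→A), site 6 (A→U), site 9 (C→A), site 16 (G→C), site 17 (G→A), site 21 (C→G), site 25 (A→U), site 27 (A→G), site 39 (C→A), site 40 (G→C), site 44 (G→A), site 47 (G→U).
31 of the 44 comparable sites match, so the percent identity is 31/44 × 100 = 70.5%.

70.5%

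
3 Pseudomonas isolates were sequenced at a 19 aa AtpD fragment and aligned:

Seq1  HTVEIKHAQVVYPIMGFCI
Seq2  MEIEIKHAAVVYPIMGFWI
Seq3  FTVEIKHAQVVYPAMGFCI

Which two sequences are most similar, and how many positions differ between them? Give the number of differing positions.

2

Pairwise Hamming distances:
  Seq1 vs Seq2: 5
  Seq1 vs Seq3: 2
  Seq2 vs Seq3: 6
The smallest is 2, between Seq1 and Seq3.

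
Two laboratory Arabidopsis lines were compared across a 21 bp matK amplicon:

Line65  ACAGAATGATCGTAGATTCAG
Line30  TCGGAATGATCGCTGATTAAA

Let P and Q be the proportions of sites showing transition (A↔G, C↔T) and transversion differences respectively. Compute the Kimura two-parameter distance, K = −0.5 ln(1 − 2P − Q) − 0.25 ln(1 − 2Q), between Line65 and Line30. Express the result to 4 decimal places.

The sequences differ at positions 1 (A/T, transversion), 3 (A/G, transition), 13 (T/C, transition), 14 (A/T, transversion), 19 (C/A, transversion), 21 (G/A, transition).
Of the 6 differences, 3 transitions and 3 transversions over 21 sites: P = 3/21 = 0.142857, Q = 3/21 = 0.142857.
d = −0.5·ln(0.571429) − 0.25·ln(0.714286) = −0.5·(-0.559615) − 0.25·(-0.336472) = 0.3639.

0.3639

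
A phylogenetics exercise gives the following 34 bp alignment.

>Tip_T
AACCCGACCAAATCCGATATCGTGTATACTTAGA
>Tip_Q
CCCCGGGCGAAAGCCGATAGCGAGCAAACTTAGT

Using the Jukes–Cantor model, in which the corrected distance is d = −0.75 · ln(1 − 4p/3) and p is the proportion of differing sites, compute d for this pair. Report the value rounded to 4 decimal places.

0.4234

Differing sites — 1:A/C; 2:A/C; 5:C/G; 7:A/G; 9:C/G; 13:T/G; 20:T/G; 23:T/A; 25:T/C; 27:T/A; 34:A/T.
p = 11/34 = 0.323529.
d = −0.75 · ln(1 − (4/3)·0.323529) = −0.75 · ln(0.568628) = −0.75 · (-0.564529) = 0.4234.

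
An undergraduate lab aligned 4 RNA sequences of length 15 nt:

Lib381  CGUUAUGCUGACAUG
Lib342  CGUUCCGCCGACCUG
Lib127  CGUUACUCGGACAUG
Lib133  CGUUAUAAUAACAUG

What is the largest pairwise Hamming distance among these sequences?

7

Pairwise Hamming distances:
  Lib381 vs Lib342: 4
  Lib381 vs Lib127: 3
  Lib381 vs Lib133: 3
  Lib342 vs Lib127: 4
  Lib342 vs Lib133: 7
  Lib127 vs Lib133: 5
The largest is 7, between Lib342 and Lib133.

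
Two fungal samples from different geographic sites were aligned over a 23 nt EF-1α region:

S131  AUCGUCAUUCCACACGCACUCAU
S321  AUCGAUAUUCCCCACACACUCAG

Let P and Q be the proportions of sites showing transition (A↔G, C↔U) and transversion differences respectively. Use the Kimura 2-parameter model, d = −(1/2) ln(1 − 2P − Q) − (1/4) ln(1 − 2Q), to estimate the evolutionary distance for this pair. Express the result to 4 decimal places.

Differing sites — 5:U/A (Tv); 6:C/U (Ti); 12:A/C (Tv); 16:G/A (Ti); 23:U/G (Tv).
Of the 5 differences, 2 transitions and 3 transversions over 23 sites: P = 2/23 = 0.086957, Q = 3/23 = 0.130435.
d = −0.5·ln(0.695651) − 0.25·ln(0.739130) = −0.5·(-0.362907) − 0.25·(-0.302281) = 0.2570.

0.2570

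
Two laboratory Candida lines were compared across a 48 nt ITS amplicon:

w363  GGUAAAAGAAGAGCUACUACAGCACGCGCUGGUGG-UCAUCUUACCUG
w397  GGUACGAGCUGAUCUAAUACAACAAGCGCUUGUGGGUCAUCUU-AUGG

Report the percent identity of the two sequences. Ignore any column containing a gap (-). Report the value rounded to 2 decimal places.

Excluding the 2 gap columns leaves 46 comparable sites.
Differing sites — 5:A/C; 6:A/G; 9:A/C; 10:A/U; 13:G/U; 17:C/A; 22:G/A; 25:C/A; 31:G/U; 45:C/A; 46:C/U; 47:U/G.
34 of the 46 comparable sites match, so the percent identity is 34/46 × 100 = 73.91%.

73.91%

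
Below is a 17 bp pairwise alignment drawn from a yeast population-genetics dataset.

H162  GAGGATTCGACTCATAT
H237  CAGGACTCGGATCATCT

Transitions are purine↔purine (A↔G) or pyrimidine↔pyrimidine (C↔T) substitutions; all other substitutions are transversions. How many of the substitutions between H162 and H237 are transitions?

Mismatches occur at site 1 (G↔C, transversion), site 6 (T↔C, transition), site 10 (A↔G, transition), site 11 (C↔A, transversion), site 16 (A↔C, transversion).
Of the 5 differences, 2 transitions and 3 transversions, so the answer is 2.

2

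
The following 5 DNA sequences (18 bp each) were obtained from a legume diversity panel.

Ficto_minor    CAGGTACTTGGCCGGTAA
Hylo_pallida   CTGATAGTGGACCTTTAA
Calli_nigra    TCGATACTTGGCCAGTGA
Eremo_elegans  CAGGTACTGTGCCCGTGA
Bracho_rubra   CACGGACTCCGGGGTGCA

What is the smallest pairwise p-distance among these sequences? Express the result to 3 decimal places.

Pairwise Hamming distances:
  Ficto_minor vs Hylo_pallida: 7
  Ficto_minor vs Calli_nigra: 5
  Ficto_minor vs Eremo_elegans: 4
  Ficto_minor vs Bracho_rubra: 9
  Hylo_pallida vs Calli_nigra: 8
  Hylo_pallida vs Eremo_elegans: 8
  Hylo_pallida vs Bracho_rubra: 13
  Calli_nigra vs Eremo_elegans: 6
  Calli_nigra vs Bracho_rubra: 13
  Eremo_elegans vs Bracho_rubra: 10
The smallest is 4 mismatches, between Ficto_minor and Eremo_elegans; p = 4/18 = 0.222.

0.222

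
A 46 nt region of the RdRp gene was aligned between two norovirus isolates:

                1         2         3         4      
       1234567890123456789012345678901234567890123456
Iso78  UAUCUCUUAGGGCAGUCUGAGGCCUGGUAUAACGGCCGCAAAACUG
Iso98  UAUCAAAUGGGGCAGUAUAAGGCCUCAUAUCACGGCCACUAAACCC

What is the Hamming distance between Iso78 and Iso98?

13

Differing sites — 5:U/A; 6:C/A; 7:U/A; 9:A/G; 17:C/A; 19:G/A; 26:G/C; 27:G/A; 31:A/C; 38:G/A; 40:A/U; 45:U/C; 46:G/C.
That gives 13 mismatches out of 46 aligned sites, so the Hamming distance is 13.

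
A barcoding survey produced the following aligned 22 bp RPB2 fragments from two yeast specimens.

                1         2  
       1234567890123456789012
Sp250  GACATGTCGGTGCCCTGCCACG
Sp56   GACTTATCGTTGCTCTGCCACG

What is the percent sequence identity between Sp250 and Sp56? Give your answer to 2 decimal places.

Mismatches occur at site 4 (A→T), site 6 (G→A), site 10 (G→T), site 14 (C→T).
18 of the 22 sites match, so the percent identity is 18/22 × 100 = 81.82%.

81.82%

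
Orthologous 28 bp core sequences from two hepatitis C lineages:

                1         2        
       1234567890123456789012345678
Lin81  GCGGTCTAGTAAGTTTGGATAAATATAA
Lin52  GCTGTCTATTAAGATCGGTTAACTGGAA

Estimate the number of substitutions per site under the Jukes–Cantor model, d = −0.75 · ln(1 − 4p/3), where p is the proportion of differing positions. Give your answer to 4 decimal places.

Mismatches occur at site 3 (G/T), site 9 (G/T), site 14 (T/A), site 16 (T/C), site 19 (A/T), site 23 (A/C), site 25 (A/G), site 26 (T/G).
p = 8/28 = 0.285714.
d = −0.75 · ln(1 − (4/3)·0.285714) = −0.75 · ln(0.619048) = −0.75 · (-0.479572) = 0.3597.

0.3597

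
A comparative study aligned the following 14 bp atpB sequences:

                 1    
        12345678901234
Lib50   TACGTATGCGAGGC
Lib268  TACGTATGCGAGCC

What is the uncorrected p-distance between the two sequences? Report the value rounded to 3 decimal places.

The sequences differ at position 13 (G/C).
There are 1 differences over 14 sites, so p = 1/14 = 0.071.

0.071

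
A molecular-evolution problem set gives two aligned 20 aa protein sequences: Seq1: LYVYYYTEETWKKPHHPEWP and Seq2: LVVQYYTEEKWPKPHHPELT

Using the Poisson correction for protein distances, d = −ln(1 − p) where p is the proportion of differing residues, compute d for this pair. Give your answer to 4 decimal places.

Differing sites — 2:Y/V; 4:Y/Q; 10:T/K; 12:K/P; 19:W/L; 20:P/T.
p = 6/20 = 0.300000.
d = −ln(1 − 0.300000) = −ln(0.700000) = 0.3567.

0.3567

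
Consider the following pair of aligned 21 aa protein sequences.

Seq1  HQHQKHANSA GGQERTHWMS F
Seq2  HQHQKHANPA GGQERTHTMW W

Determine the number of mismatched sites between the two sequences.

4

Differing sites — 9:S/P; 18:W/T; 20:S/W; 21:F/W.
That gives 4 mismatches out of 21 aligned sites, so the Hamming distance is 4.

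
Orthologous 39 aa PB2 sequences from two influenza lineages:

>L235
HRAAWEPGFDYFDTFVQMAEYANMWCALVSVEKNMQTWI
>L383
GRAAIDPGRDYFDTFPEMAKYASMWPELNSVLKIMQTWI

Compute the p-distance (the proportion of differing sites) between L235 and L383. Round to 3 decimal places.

0.333

The sequences differ at positions 1 (H/G), 5 (W/I), 6 (E/D), 9 (F/R), 16 (V/P), 17 (Q/E), 20 (E/K), 23 (N/S), 26 (C/P), 27 (A/E), 29 (V/N), 32 (E/L), 34 (N/I).
There are 13 differences over 39 sites, so p = 13/39 = 0.333.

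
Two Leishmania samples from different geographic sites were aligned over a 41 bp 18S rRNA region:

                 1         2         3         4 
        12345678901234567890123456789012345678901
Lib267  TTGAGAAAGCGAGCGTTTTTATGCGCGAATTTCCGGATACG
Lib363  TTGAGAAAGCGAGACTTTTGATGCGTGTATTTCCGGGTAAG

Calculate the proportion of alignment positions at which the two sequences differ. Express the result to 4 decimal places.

0.1707

Differing sites — 14:C/A; 15:G/C; 20:T/G; 26:C/T; 28:A/T; 37:A/G; 40:C/A.
There are 7 differences over 41 sites, so p = 7/41 = 0.1707.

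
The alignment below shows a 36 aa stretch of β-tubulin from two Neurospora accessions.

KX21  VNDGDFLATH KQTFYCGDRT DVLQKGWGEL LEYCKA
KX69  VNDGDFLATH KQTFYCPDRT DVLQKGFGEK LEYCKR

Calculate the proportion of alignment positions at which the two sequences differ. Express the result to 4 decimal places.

Mismatches occur at site 17 (G↔P), site 27 (W↔F), site 30 (L↔K), site 36 (A↔R).
There are 4 differences over 36 sites, so p = 4/36 = 0.1111.

0.1111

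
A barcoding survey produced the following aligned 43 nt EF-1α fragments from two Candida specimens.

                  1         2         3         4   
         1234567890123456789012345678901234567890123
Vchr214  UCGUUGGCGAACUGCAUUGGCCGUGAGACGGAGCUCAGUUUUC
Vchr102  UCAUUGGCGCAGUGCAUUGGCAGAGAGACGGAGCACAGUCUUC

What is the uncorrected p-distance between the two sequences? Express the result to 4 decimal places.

Differing sites — 3:G/A; 10:A/C; 12:C/G; 22:C/A; 24:U/A; 35:U/A; 40:U/C.
There are 7 differences over 43 sites, so p = 7/43 = 0.1628.

0.1628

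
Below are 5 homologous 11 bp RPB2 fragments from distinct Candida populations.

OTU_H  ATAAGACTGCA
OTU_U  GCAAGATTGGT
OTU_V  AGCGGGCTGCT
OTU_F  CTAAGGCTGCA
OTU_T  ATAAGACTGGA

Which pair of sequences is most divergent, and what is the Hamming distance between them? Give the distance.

Pairwise Hamming distances:
  OTU_H vs OTU_U: 5
  OTU_H vs OTU_V: 5
  OTU_H vs OTU_F: 2
  OTU_H vs OTU_T: 1
  OTU_U vs OTU_V: 7
  OTU_U vs OTU_F: 6
  OTU_U vs OTU_T: 4
  OTU_V vs OTU_F: 5
  OTU_V vs OTU_T: 6
  OTU_F vs OTU_T: 3
The largest is 7, between OTU_U and OTU_V.

7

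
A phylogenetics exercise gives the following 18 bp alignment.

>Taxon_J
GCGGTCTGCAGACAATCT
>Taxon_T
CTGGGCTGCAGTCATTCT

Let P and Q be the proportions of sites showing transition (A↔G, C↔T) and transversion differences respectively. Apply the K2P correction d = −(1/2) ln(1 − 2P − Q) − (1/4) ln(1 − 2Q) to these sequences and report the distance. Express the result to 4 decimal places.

Mismatches occur at site 1 (G/C, transversion), site 2 (C/T, transition), site 5 (T/G, transversion), site 12 (A/T, transversion), site 15 (A/T, transversion).
Of the 5 differences, 1 transition and 4 transversions over 18 sites: P = 1/18 = 0.055556, Q = 4/18 = 0.222222.
d = −0.5·ln(0.666666) − 0.25·ln(0.555556) = −0.5·(-0.405466) − 0.25·(-0.587786) = 0.3497.

0.3497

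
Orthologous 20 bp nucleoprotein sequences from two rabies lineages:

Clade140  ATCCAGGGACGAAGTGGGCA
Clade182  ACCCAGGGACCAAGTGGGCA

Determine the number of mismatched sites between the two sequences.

The sequences differ at positions 2 (T/C), 11 (G/C).
That gives 2 mismatches out of 20 aligned sites, so the Hamming distance is 2.

2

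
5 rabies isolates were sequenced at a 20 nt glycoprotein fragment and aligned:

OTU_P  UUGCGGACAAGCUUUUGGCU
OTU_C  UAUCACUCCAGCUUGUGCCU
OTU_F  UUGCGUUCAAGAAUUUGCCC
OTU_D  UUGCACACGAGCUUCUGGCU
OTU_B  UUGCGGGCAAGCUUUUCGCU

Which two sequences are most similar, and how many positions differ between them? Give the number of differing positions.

2

Pairwise Hamming distances:
  OTU_P vs OTU_C: 8
  OTU_P vs OTU_F: 6
  OTU_P vs OTU_D: 4
  OTU_P vs OTU_B: 2
  OTU_C vs OTU_F: 9
  OTU_C vs OTU_D: 6
  OTU_C vs OTU_B: 9
  OTU_F vs OTU_D: 9
  OTU_F vs OTU_B: 7
  OTU_D vs OTU_B: 6
The smallest is 2, between OTU_P and OTU_B.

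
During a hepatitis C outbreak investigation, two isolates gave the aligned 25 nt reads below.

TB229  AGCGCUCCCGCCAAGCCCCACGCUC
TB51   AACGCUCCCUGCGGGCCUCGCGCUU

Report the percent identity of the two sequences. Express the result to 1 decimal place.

68.0%

Differing sites — 2:G/A; 10:G/U; 11:C/G; 13:A/G; 14:A/G; 18:C/U; 20:A/G; 25:C/U.
17 of the 25 sites match, so the percent identity is 17/25 × 100 = 68.0%.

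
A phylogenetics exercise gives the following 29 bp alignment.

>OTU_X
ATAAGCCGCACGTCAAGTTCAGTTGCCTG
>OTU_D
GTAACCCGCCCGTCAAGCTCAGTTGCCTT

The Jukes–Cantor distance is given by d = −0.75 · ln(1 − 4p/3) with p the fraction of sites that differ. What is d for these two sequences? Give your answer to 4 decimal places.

The sequences differ at positions 1 (A/G), 5 (G/C), 10 (A/C), 18 (T/C), 29 (G/T).
p = 5/29 = 0.172414.
d = −0.75 · ln(1 − (4/3)·0.172414) = −0.75 · ln(0.770115) = −0.75 · (-0.261215) = 0.1959.

0.1959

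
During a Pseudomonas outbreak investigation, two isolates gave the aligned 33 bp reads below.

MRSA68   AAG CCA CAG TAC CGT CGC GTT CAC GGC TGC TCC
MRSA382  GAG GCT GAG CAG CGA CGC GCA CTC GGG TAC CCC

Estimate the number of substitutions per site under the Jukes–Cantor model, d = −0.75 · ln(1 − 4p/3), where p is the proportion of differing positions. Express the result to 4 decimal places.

0.5587

Differing sites — 1:A/G; 4:C/G; 6:A/T; 7:C/G; 10:T/C; 12:C/G; 15:T/A; 20:T/C; 21:T/A; 23:A/T; 27:C/G; 29:G/A; 31:T/C.
p = 13/33 = 0.393939.
d = −0.75 · ln(1 − (4/3)·0.393939) = −0.75 · ln(0.474748) = −0.75 · (-0.744971) = 0.5587.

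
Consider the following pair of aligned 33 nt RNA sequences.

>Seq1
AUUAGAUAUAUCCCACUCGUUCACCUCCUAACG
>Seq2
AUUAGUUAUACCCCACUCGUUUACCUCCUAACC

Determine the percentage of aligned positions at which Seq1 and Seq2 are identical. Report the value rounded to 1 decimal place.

Mismatches occur at site 6 (A→U), site 11 (U→C), site 22 (C→U), site 33 (G→C).
29 of the 33 sites match, so the percent identity is 29/33 × 100 = 87.9%.

87.9%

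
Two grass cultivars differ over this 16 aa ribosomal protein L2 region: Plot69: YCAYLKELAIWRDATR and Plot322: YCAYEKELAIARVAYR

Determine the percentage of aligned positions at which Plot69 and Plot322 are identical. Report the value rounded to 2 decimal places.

The sequences differ at positions 5 (L/E), 11 (W/A), 13 (D/V), 15 (T/Y).
12 of the 16 sites match, so the percent identity is 12/16 × 100 = 75.00%.

75.00%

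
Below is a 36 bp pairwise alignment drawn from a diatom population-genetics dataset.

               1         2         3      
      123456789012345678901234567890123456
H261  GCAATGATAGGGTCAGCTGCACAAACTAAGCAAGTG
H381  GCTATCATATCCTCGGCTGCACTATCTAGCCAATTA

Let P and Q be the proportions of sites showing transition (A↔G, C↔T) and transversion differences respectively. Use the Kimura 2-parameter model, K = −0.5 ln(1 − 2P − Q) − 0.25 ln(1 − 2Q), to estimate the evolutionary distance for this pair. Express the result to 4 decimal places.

0.4428

The sequences differ at positions 3 (A/T, transversion), 6 (G/C, transversion), 10 (G/T, transversion), 11 (G/C, transversion), 12 (G/C, transversion), 15 (A/G, transition), 23 (A/T, transversion), 25 (A/T, transversion), 29 (A/G, transition), 30 (G/C, transversion), 34 (G/T, transversion), 36 (G/A, transition).
Of the 12 differences, 3 transitions and 9 transversions over 36 sites: P = 3/36 = 0.083333, Q = 9/36 = 0.250000.
d = −0.5·ln(0.583334) − 0.25·ln(0.500000) = −0.5·(-0.538995) − 0.25·(-0.693147) = 0.4428.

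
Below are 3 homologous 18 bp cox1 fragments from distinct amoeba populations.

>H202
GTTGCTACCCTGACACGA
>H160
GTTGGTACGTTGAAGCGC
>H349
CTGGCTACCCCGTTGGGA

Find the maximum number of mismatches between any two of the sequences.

Pairwise Hamming distances:
  H202 vs H160: 6
  H202 vs H349: 7
  H160 vs H349: 10
The largest is 10, between H160 and H349.

10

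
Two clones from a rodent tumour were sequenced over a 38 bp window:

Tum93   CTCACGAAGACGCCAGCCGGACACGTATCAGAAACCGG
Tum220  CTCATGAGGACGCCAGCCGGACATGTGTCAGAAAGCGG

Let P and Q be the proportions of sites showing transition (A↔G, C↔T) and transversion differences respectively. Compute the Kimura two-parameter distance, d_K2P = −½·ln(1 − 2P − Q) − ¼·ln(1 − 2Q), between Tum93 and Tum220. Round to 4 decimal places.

The sequences differ at positions 5 (C/T, transition), 8 (A/G, transition), 24 (C/T, transition), 27 (A/G, transition), 35 (C/G, transversion).
Of the 5 differences, 4 transitions and 1 transversion over 38 sites: P = 4/38 = 0.105263, Q = 1/38 = 0.026316.
d = −0.5·ln(0.763158) − 0.25·ln(0.947368) = −0.5·(-0.270290) − 0.25·(-0.054068) = 0.1487.

0.1487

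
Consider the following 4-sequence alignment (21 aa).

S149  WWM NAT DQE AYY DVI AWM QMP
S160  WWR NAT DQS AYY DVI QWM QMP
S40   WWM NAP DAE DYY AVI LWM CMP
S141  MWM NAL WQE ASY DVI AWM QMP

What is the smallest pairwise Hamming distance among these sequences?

Pairwise Hamming distances:
  S149 vs S160: 3
  S149 vs S40: 6
  S149 vs S141: 4
  S160 vs S40: 8
  S160 vs S141: 7
  S40 vs S141: 9
The smallest is 3, between S149 and S160.

3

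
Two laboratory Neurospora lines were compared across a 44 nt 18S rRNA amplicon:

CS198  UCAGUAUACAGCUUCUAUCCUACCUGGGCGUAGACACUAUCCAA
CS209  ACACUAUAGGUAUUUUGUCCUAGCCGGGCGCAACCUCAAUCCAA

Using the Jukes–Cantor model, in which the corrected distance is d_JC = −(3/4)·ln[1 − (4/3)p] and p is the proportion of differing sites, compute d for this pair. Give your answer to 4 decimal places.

0.4546

The sequences differ at positions 1 (U/A), 4 (G/C), 9 (C/G), 10 (A/G), 11 (G/U), 12 (C/A), 15 (C/U), 17 (A/G), 23 (C/G), 25 (U/C), 31 (U/C), 33 (G/A), 34 (A/C), 36 (A/U), 38 (U/A).
p = 15/44 = 0.340909.
d = −0.75 · ln(1 − (4/3)·0.340909) = −0.75 · ln(0.545455) = −0.75 · (-0.606135) = 0.4546.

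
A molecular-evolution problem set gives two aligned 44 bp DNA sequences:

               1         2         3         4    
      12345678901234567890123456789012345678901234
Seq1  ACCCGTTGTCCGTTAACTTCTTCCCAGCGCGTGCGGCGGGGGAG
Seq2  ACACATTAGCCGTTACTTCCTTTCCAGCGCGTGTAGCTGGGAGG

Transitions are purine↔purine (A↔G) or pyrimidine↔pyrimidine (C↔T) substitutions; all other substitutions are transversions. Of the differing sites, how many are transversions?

4

Mismatches occur at site 3 (C→A, transversion), site 5 (G→A, transition), site 8 (G→A, transition), site 9 (T→G, transversion), site 16 (A→C, transversion), site 17 (C→T, transition), site 19 (T→C, transition), site 23 (C→T, transition), site 34 (C→T, transition), site 35 (G→A, transition), site 38 (G→T, transversion), site 42 (G→A, transition), site 43 (A→G, transition).
Of the 13 differences, 9 transitions and 4 transversions, so the answer is 4.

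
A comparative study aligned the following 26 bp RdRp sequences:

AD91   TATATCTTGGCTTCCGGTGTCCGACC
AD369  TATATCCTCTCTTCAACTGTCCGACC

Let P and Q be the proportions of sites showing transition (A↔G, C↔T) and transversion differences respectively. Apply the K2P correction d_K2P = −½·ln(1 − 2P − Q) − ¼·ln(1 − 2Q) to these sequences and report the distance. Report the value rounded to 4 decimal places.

0.2758

Differing sites — 7:T/C (Ti); 9:G/C (Tv); 10:G/T (Tv); 15:C/A (Tv); 16:G/A (Ti); 17:G/C (Tv).
Of the 6 differences, 2 transitions and 4 transversions over 26 sites: P = 2/26 = 0.076923, Q = 4/26 = 0.153846.
d = −0.5·ln(0.692308) − 0.25·ln(0.692308) = −0.5·(-0.367724) − 0.25·(-0.367724) = 0.2758.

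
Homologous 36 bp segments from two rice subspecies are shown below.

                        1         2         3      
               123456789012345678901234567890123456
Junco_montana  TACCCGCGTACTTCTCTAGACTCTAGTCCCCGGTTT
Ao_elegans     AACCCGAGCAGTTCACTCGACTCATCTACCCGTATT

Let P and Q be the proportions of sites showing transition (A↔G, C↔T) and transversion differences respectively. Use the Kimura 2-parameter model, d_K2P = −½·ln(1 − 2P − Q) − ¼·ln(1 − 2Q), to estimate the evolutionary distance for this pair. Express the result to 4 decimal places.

Differing sites — 1:T/A (Tv); 7:C/A (Tv); 9:T/C (Ti); 11:C/G (Tv); 15:T/A (Tv); 18:A/C (Tv); 24:T/A (Tv); 25:A/T (Tv); 26:G/C (Tv); 28:C/A (Tv); 33:G/T (Tv); 34:T/A (Tv).
Of the 12 differences, 1 transition and 11 transversions over 36 sites: P = 1/36 = 0.027778, Q = 11/36 = 0.305556.
d = −0.5·ln(0.638888) − 0.25·ln(0.388888) = −0.5·(-0.448026) − 0.25·(-0.944464) = 0.4601.

0.4601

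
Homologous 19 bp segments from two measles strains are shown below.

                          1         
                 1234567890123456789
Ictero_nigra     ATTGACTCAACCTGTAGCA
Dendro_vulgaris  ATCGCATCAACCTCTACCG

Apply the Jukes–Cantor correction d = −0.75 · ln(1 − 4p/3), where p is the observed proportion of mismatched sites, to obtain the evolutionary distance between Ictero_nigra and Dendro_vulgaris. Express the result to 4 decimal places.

The sequences differ at positions 3 (T/C), 5 (A/C), 6 (C/A), 14 (G/C), 17 (G/C), 19 (A/G).
p = 6/19 = 0.315789.
d = −0.75 · ln(1 − (4/3)·0.315789) = −0.75 · ln(0.578948) = −0.75 · (-0.546543) = 0.4099.

0.4099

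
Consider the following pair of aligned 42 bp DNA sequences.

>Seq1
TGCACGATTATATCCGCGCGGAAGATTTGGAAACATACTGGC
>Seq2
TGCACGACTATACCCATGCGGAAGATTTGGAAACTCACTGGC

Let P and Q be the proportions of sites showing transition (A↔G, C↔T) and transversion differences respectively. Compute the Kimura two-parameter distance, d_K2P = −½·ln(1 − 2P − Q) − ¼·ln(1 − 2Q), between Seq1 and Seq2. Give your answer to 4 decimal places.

0.1640

Differing sites — 8:T/C (Ti); 13:T/C (Ti); 16:G/A (Ti); 17:C/T (Ti); 35:A/T (Tv); 36:T/C (Ti).
Of the 6 differences, 5 transitions and 1 transversion over 42 sites: P = 5/42 = 0.119048, Q = 1/42 = 0.023810.
d = −0.5·ln(0.738094) − 0.25·ln(0.952380) = −0.5·(-0.303684) − 0.25·(-0.048791) = 0.1640.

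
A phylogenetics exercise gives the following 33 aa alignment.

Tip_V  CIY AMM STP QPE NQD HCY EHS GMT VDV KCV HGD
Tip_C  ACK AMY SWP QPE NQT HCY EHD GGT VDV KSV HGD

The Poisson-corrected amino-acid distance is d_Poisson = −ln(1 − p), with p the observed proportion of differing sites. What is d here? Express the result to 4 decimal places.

0.3185

Mismatches occur at site 1 (C↔A), site 2 (I↔C), site 3 (Y↔K), site 6 (M↔Y), site 8 (T↔W), site 15 (D↔T), site 21 (S↔D), site 23 (M↔G), site 29 (C↔S).
p = 9/33 = 0.272727.
d = −ln(1 − 0.272727) = −ln(0.727273) = 0.3185.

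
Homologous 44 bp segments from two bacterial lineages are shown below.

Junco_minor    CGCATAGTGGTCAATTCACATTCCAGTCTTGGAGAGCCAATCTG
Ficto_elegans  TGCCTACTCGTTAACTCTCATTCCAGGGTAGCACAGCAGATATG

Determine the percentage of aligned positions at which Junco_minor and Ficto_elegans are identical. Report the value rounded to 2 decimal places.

Mismatches occur at site 1 (C↔T), site 4 (A↔C), site 7 (G↔C), site 9 (G↔C), site 12 (C↔T), site 15 (T↔C), site 18 (A↔T), site 27 (T↔G), site 28 (C↔G), site 30 (T↔A), site 32 (G↔C), site 34 (G↔C), site 38 (C↔A), site 39 (A↔G), site 42 (C↔A).
29 of the 44 sites match, so the percent identity is 29/44 × 100 = 65.91%.

65.91%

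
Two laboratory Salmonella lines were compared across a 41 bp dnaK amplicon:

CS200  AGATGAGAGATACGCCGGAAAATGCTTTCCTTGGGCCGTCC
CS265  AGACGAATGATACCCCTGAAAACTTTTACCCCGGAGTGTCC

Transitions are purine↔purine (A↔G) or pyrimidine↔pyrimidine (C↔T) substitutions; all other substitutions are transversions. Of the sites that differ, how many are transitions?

8

The sequences differ at positions 4 (T/C, transition), 7 (G/A, transition), 8 (A/T, transversion), 14 (G/C, transversion), 17 (G/T, transversion), 23 (T/C, transition), 24 (G/T, transversion), 25 (C/T, transition), 28 (T/A, transversion), 31 (T/C, transition), 32 (T/C, transition), 35 (G/A, transition), 36 (C/G, transversion), 37 (C/T, transition).
Of the 14 differences, 8 transitions and 6 transversions, so the answer is 8.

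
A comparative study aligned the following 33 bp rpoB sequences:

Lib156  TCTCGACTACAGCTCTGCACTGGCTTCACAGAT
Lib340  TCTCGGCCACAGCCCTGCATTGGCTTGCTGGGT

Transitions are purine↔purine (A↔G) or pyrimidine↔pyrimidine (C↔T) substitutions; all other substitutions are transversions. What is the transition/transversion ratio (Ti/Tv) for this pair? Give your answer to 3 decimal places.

Mismatches occur at site 6 (A↔G, transition), site 8 (T↔C, transition), site 14 (T↔C, transition), site 20 (C↔T, transition), site 27 (C↔G, transversion), site 28 (A↔C, transversion), site 29 (C↔T, transition), site 30 (A↔G, transition), site 32 (A↔G, transition).
Of the 9 differences, 7 transitions and 2 transversions, so Ti/Tv = 7/2 = 3.500.

3.500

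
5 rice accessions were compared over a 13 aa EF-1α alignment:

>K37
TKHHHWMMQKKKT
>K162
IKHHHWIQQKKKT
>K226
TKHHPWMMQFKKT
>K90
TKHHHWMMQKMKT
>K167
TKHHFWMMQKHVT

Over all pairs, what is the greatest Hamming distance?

6

Pairwise Hamming distances:
  K37 vs K162: 3
  K37 vs K226: 2
  K37 vs K90: 1
  K37 vs K167: 3
  K162 vs K226: 5
  K162 vs K90: 4
  K162 vs K167: 6
  K226 vs K90: 3
  K226 vs K167: 4
  K90 vs K167: 3
The largest is 6, between K162 and K167.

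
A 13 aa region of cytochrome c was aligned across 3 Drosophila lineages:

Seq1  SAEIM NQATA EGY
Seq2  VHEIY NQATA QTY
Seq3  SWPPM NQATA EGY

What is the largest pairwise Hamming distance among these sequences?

Pairwise Hamming distances:
  Seq1 vs Seq2: 5
  Seq1 vs Seq3: 3
  Seq2 vs Seq3: 7
The largest is 7, between Seq2 and Seq3.

7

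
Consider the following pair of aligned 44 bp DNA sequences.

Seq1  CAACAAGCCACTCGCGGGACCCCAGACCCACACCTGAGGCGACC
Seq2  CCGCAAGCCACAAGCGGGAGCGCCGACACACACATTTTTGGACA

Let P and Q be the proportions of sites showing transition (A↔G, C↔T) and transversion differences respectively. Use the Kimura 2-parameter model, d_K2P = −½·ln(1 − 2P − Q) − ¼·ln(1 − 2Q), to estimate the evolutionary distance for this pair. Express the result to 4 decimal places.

Mismatches occur at site 2 (A/C, transversion), site 3 (A/G, transition), site 12 (T/A, transversion), site 13 (C/A, transversion), site 20 (C/G, transversion), site 22 (C/G, transversion), site 24 (A/C, transversion), site 28 (C/A, transversion), site 34 (C/A, transversion), site 36 (G/T, transversion), site 37 (A/T, transversion), site 38 (G/T, transversion), site 39 (G/T, transversion), site 40 (C/G, transversion), site 44 (C/A, transversion).
Of the 15 differences, 1 transition and 14 transversions over 44 sites: P = 1/44 = 0.022727, Q = 14/44 = 0.318182.
d = −0.5·ln(0.636364) − 0.25·ln(0.363636) = −0.5·(-0.451985) − 0.25·(-1.011602) = 0.4789.

0.4789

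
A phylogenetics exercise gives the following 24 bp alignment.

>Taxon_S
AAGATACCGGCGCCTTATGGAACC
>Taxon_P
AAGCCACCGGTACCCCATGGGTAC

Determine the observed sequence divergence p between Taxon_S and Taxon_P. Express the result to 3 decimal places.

0.375

Mismatches occur at site 4 (A→C), site 5 (T→C), site 11 (C→T), site 12 (G→A), site 15 (T→C), site 16 (T→C), site 21 (A→G), site 22 (A→T), site 23 (C→A).
There are 9 differences over 24 sites, so p = 9/24 = 0.375.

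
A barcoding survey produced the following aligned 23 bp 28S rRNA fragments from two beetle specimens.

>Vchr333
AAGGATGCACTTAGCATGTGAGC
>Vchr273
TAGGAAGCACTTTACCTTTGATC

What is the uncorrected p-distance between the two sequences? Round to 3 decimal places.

0.304

Mismatches occur at site 1 (A/T), site 6 (T/A), site 13 (A/T), site 14 (G/A), site 16 (A/C), site 18 (G/T), site 22 (G/T).
There are 7 differences over 23 sites, so p = 7/23 = 0.304.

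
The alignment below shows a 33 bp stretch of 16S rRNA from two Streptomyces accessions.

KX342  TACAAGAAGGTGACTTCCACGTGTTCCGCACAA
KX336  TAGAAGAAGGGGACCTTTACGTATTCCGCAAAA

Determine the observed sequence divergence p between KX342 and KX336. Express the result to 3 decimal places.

The sequences differ at positions 3 (C/G), 11 (T/G), 15 (T/C), 17 (C/T), 18 (C/T), 23 (G/A), 31 (C/A).
There are 7 differences over 33 sites, so p = 7/33 = 0.212.

0.212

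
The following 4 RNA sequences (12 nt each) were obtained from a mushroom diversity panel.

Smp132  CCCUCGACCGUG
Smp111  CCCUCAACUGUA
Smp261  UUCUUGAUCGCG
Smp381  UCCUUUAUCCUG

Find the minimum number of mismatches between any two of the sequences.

Pairwise Hamming distances:
  Smp132 vs Smp111: 3
  Smp132 vs Smp261: 5
  Smp132 vs Smp381: 5
  Smp111 vs Smp261: 8
  Smp111 vs Smp381: 7
  Smp261 vs Smp381: 4
The smallest is 3, between Smp132 and Smp111.

3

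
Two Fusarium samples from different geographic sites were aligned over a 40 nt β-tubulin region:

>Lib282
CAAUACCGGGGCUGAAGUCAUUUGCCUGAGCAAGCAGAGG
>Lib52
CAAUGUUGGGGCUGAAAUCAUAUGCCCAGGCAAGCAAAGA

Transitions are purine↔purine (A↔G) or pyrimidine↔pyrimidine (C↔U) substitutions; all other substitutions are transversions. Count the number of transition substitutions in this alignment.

9

Mismatches occur at site 5 (A/G, transition), site 6 (C/U, transition), site 7 (C/U, transition), site 17 (G/A, transition), site 22 (U/A, transversion), site 27 (U/C, transition), site 28 (G/A, transition), site 29 (A/G, transition), site 37 (G/A, transition), site 40 (G/A, transition).
Of the 10 differences, 9 transitions and 1 transversion, so the answer is 9.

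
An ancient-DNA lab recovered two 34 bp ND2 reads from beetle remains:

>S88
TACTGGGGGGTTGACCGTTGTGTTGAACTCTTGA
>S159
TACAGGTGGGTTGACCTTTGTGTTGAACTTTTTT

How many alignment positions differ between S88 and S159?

Mismatches occur at site 4 (T→A), site 7 (G→T), site 17 (G→T), site 30 (C→T), site 33 (G→T), site 34 (A→T).
That gives 6 mismatches out of 34 aligned sites, so the Hamming distance is 6.

6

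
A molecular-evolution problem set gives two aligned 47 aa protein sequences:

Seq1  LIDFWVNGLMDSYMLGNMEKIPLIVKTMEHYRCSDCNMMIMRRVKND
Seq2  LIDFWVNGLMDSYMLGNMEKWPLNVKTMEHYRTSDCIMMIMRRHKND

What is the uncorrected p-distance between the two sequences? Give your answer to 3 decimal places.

Mismatches occur at site 21 (I→W), site 24 (I→N), site 33 (C→T), site 37 (N→I), site 44 (V→H).
There are 5 differences over 47 sites, so p = 5/47 = 0.106.

0.106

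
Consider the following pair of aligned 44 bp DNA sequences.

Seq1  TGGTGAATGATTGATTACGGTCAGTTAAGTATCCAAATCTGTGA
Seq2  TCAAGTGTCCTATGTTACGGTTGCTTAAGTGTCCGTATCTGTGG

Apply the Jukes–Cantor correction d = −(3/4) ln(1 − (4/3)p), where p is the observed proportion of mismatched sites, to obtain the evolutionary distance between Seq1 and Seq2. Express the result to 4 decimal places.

Differing sites — 2:G/C; 3:G/A; 4:T/A; 6:A/T; 7:A/G; 9:G/C; 10:A/C; 12:T/A; 13:G/T; 14:A/G; 22:C/T; 23:A/G; 24:G/C; 31:A/G; 35:A/G; 36:A/T; 44:A/G.
p = 17/44 = 0.386364.
d = −0.75 · ln(1 − (4/3)·0.386364) = −0.75 · ln(0.484848) = −0.75 · (-0.723920) = 0.5429.

0.5429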